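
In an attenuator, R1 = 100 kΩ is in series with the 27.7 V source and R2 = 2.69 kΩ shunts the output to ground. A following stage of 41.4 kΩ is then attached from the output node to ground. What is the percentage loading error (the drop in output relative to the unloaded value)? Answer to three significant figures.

The divider's output (Thévenin) resistance is R1‖R2 = 2.620 kΩ.
Fractional drop under load = R_th/(R_th + R_L) = 2.620 / (2.620 + 41.4) = 0.05951.
So the output falls by 5.95 %.

5.95 %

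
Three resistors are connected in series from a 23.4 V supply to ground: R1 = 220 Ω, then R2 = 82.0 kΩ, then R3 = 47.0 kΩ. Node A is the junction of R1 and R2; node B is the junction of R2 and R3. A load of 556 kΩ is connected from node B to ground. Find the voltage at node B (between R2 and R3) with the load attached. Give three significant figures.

At node B, R3 is in parallel with the load: R3‖R_L = 43340 Ω.
Below node A the resistance is R2 + (R3‖R_L) = 125300 Ω, so V_A = 23.4 × 125300/125600 = 23.36 V.
Then V_B = V_A × (R3‖R_L)/(R2 + R3‖R_L) = 23.36 × 43340/125300 = 8.08 V.

V ≈ 8.08 V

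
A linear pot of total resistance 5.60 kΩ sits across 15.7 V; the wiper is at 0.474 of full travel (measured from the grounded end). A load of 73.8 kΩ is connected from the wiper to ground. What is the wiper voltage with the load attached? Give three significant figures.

V ≈ 7.30 V

The wiper splits the pot into (1−α)R = 2.946 kΩ above and αR = 2.654 kΩ below.
Lower section ‖ load = 2.562 kΩ.
V_wiper = 15.7 × 2.562/(2.946 + 2.562) = 7.30 V.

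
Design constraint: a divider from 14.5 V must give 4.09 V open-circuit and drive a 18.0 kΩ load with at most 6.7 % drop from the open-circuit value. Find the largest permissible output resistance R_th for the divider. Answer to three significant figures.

R_th ≤ 1.29 kΩ

Loading drop = R_th/(R_th + R_L) ≤ 0.0670, so R_th ≤ R_L · ε/(1−ε) = 18.0 kΩ × 0.0670/0.9330 = 1.29 kΩ.
(Any R1, R2 with R2/(R1+R2) = 0.282 and R1‖R2 ≤ 1.29 kΩ will meet the spec.)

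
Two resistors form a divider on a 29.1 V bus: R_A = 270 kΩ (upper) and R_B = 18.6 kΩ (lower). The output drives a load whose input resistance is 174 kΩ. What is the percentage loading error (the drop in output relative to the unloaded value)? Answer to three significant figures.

Unloaded V = 29.1 × 18.6/288.6 = 1.8755 V.
Loaded: R_B‖R_L = 16.80 kΩ, giving V = 29.1 × 16.80/286.8 = 1.7050 V.
Drop = (1.8755 − 1.7050) / 1.8755 = 9.09 %.

9.09 %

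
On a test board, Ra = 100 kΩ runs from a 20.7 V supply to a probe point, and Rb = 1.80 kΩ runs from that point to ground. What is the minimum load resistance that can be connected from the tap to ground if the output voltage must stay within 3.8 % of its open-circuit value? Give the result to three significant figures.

Output resistance R_th = Ra‖Rb = (100 × 1.80)/101.8 = 1.768 kΩ.
The fractional drop is R_th/(R_th + R_L); requiring this ≤ 0.0380 gives R_L ≥ R_th(1/0.0380 − 1) = 1.768 × 25.32 = 44.8 kΩ.

R_L(min) ≈ 44.8 kΩ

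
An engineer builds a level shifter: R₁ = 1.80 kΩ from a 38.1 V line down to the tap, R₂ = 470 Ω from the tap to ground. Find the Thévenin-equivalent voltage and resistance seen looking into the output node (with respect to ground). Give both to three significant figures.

V_th = 7.89 V, R_th = 373 Ω

V_th is the open-circuit tap voltage: 38.1 × 470/(1800 + 470) = 7.89 V.
With the supply zeroed, R₁ and R₂ appear in parallel from the tap: R_th = R₁‖R₂ = (1800 × 470)/2270 = 373 Ω.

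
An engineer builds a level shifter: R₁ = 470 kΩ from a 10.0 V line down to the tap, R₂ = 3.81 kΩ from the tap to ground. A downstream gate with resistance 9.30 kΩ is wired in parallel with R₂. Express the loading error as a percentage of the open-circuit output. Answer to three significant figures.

28.9 %

Unloaded V = 10.0 × 3.81/473.8 = 0.08041 V.
Loaded: R₂‖R_L = 2.703 kΩ, giving V = 10.0 × 2.703/472.7 = 0.05718 V.
Drop = (0.08041 − 0.05718) / 0.08041 = 28.9 %.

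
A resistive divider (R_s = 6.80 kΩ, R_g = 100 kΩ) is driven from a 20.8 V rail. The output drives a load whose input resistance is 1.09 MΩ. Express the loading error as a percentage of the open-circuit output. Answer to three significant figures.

0.581 %

The divider's output (Thévenin) resistance is R_s‖R_g = 6.367 kΩ.
Fractional drop under load = R_th/(R_th + R_L) = 6.367 / (6.367 + 1090) = 0.005807.
So the output falls by 0.581 %.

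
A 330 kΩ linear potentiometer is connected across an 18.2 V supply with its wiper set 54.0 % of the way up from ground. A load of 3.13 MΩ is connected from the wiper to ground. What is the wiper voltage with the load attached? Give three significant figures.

V ≈ 9.58 V

The wiper splits the pot into (1−α)R = 151.8 kΩ above and αR = 178.2 kΩ below.
Lower section ‖ load = 168.6 kΩ.
V_wiper = 18.2 × 168.6/(151.8 + 168.6) = 9.58 V.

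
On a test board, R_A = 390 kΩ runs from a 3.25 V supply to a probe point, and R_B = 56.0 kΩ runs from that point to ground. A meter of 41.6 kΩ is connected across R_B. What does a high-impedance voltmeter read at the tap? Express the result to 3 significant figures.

The load sits in parallel with R_B: R_B‖R_L = (56.0 × 41.6) / (56.0 + 41.6) = 23.87 kΩ.
V_out = 3.25 × 23.87 / (390 + 23.87) = 3.25 × 23.87/413.9 = 0.187 V.
(Unloaded it would have been 0.408 V.)

V_out ≈ 0.187 V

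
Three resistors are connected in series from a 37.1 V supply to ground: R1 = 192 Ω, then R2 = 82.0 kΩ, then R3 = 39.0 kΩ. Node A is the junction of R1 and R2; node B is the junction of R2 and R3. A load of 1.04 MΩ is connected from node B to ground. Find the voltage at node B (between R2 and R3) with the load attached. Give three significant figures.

V ≈ 11.6 V

At node B, R3 is in parallel with the load: R3‖R_L = 37590 Ω.
Below node A the resistance is R2 + (R3‖R_L) = 119600 Ω, so V_A = 37.1 × 119600/119800 = 37.04 V.
Then V_B = V_A × (R3‖R_L)/(R2 + R3‖R_L) = 37.04 × 37590/119600 = 11.6 V.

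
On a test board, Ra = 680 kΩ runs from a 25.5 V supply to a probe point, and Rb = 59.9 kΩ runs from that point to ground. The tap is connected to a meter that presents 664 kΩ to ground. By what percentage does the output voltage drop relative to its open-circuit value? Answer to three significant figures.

The divider's output (Thévenin) resistance is Ra‖Rb = 55.05 kΩ.
Fractional drop under load = R_th/(R_th + R_L) = 55.05 / (55.05 + 664) = 0.07656.
So the output falls by 7.66 %.

7.66 %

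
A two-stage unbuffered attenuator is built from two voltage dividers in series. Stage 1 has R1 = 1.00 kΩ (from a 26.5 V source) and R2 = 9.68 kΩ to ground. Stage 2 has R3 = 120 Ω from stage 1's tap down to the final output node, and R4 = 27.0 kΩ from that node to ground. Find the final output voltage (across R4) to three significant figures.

V_out ≈ 23.1 V

Stage 2 presents R3+R4 = 27120 Ω as a load on stage 1's tap.
Stage 1's lower leg becomes R2‖(R3+R4) = 7134 Ω, so V_mid = 26.5 × 7134/8134 = 23.24 V.
Stage 2 is itself unloaded: V_out = V_mid × R4/(R3+R4) = 23.24 × 27000/27120 = 23.1 V.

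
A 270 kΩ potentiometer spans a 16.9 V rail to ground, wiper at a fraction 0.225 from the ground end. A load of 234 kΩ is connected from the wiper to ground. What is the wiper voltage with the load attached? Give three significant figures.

V ≈ 3.17 V

The wiper splits the pot into (1−α)R = 209.2 kΩ above and αR = 60.75 kΩ below.
Lower section ‖ load = 48.23 kΩ.
V_wiper = 16.9 × 48.23/(209.2 + 48.23) = 3.17 V.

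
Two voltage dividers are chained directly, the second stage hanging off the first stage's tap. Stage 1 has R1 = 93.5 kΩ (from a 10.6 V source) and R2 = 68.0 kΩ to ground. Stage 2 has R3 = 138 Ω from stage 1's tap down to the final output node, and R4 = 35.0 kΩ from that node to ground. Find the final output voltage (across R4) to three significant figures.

Stage 2 presents R3+R4 = 35140 Ω as a load on stage 1's tap.
Stage 1's lower leg becomes R2‖(R3+R4) = 23170 Ω, so V_mid = 10.6 × 23170/116700 = 2.105 V.
Stage 2 is itself unloaded: V_out = V_mid × R4/(R3+R4) = 2.105 × 35000/35140 = 2.10 V.

V_out ≈ 2.10 V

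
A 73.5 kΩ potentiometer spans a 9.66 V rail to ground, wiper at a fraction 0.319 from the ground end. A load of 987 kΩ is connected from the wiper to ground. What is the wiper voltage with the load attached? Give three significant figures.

V ≈ 3.03 V

The wiper splits the pot into (1−α)R = 50.05 kΩ above and αR = 23.45 kΩ below.
Lower section ‖ load = 22.90 kΩ.
V_wiper = 9.66 × 22.90/(50.05 + 22.90) = 3.03 V.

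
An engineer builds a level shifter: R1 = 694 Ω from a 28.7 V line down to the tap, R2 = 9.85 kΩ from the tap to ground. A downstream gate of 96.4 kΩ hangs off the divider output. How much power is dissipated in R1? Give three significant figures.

Total resistance from the source is R1 + (R2‖R_L) = 9631 Ω, so I = 28.7/9631 Ω = 2.980 mA.
P = I²·R1 = (2.980 mA)² × 694 Ω = 6.16 mW.

P ≈ 6.16 mW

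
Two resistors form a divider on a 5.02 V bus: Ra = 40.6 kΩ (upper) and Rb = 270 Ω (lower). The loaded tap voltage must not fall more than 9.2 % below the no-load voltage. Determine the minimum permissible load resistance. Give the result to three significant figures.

Output resistance R_th = Ra‖Rb = (40600 × 270)/40870 = 268.2 Ω.
The fractional drop is R_th/(R_th + R_L); requiring this ≤ 0.0920 gives R_L ≥ R_th(1/0.0920 − 1) = 268.2 × 9.870 = 2.65 kΩ.

R_L(min) ≈ 2.65 kΩ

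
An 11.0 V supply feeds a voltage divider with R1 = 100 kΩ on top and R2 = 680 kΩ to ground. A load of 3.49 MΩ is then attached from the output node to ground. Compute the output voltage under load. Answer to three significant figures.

The load sits in parallel with R2: R2‖R_L = (680 × 3490) / (680 + 3490) = 569.1 kΩ.
V_out = 11.0 × 569.1 / (100 + 569.1) = 11.0 × 569.1/669.1 = 9.36 V.
(Unloaded it would have been 9.59 V.)

V_out ≈ 9.36 V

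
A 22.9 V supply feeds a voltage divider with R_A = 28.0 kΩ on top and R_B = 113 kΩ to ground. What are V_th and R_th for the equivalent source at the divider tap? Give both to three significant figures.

V_th is the open-circuit tap voltage: 22.9 × 113/(28.0 + 113) = 18.4 V.
With the supply zeroed, R_A and R_B appear in parallel from the tap: R_th = R_A‖R_B = (28.0 × 113)/141.0 = 22.4 kΩ.

V_th = 18.4 V, R_th = 22.4 kΩ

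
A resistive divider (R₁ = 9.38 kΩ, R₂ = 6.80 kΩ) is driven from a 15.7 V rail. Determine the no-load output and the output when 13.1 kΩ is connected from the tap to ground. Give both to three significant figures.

Unloaded: 6.60 V; loaded: 5.07 V

Open-circuit: V = 15.7 × 6.80/(9.38 + 6.80) = 6.60 V.
With the load, R₂ becomes R₂‖R_L = 4.476 kΩ, so V = 15.7 × 4.476/13.86 = 5.07 V.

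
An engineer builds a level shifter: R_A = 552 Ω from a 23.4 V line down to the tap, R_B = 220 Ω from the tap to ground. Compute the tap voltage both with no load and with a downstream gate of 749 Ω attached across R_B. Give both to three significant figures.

Open-circuit: V = 23.4 × 220/(552 + 220) = 6.67 V.
With the load, R_B becomes R_B‖R_L = 170.1 Ω, so V = 23.4 × 170.1/722.1 = 5.51 V.

Unloaded: 6.67 V; loaded: 5.51 V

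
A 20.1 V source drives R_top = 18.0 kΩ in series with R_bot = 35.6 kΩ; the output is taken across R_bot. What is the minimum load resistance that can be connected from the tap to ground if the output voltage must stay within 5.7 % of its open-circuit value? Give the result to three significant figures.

Output resistance R_th = R_top‖R_bot = (18.0 × 35.6)/53.60 = 11.96 kΩ.
The fractional drop is R_th/(R_th + R_L); requiring this ≤ 0.0570 gives R_L ≥ R_th(1/0.0570 − 1) = 11.96 × 16.54 = 198 kΩ.

R_L(min) ≈ 198 kΩ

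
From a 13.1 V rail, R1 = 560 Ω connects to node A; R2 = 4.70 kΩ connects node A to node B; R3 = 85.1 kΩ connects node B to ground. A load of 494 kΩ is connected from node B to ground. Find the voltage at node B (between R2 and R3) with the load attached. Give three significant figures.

V ≈ 12.2 V

At node B, R3 is in parallel with the load: R3‖R_L = 72590 Ω.
Below node A the resistance is R2 + (R3‖R_L) = 77290 Ω, so V_A = 13.1 × 77290/77850 = 13.01 V.
Then V_B = V_A × (R3‖R_L)/(R2 + R3‖R_L) = 13.01 × 72590/77290 = 12.2 V.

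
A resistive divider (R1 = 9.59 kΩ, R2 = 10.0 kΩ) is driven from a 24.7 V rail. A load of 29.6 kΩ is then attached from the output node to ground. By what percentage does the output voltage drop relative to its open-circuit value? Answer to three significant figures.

Unloaded V = 24.7 × 10.0/19.59 = 12.608 V.
Loaded: R2‖R_L = 7.475 kΩ, giving V = 24.7 × 7.475/17.06 = 10.819 V.
Drop = (12.608 − 10.819) / 12.608 = 14.2 %.

14.2 %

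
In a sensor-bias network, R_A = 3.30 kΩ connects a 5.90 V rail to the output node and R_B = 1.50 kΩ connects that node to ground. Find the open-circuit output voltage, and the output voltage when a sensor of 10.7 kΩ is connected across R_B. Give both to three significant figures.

Unloaded: 1.84 V; loaded: 1.68 V

Open-circuit: V = 5.90 × 1.50/(3.30 + 1.50) = 1.84 V.
With the load, R_B becomes R_B‖R_L = 1.316 kΩ, so V = 5.90 × 1.316/4.616 = 1.68 V.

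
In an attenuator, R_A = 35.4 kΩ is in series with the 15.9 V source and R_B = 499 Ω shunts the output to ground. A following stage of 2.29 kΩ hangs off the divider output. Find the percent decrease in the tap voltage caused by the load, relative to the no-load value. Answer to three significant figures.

Unloaded V = 15.9 × 499/35900 = 0.2210 V.
Loaded: R_B‖R_L = 409.7 Ω, giving V = 15.9 × 409.7/35810 = 0.1819 V.
Drop = (0.2210 − 0.1819) / 0.2210 = 17.7 %.

17.7 %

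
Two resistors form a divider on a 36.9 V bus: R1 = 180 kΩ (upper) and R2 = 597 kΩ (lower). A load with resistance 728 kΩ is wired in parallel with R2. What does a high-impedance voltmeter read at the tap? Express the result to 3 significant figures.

V_out ≈ 23.8 V

The load sits in parallel with R2: R2‖R_L = (597 × 728) / (597 + 728) = 328.0 kΩ.
V_out = 36.9 × 328.0 / (180 + 328.0) = 36.9 × 328.0/508.0 = 23.8 V.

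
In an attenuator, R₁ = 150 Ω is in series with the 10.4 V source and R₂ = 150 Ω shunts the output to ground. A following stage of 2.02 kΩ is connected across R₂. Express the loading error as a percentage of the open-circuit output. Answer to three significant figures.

3.58 %

The divider's output (Thévenin) resistance is R₁‖R₂ = 75.00 Ω.
Fractional drop under load = R_th/(R_th + R_L) = 75.00 / (75.00 + 2020) = 0.03580.
So the output falls by 3.58 %.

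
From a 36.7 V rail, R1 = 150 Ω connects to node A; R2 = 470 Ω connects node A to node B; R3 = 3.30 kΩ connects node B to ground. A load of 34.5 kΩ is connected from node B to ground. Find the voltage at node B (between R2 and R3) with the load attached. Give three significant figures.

At node B, R3 is in parallel with the load: R3‖R_L = 3012 Ω.
Below node A the resistance is R2 + (R3‖R_L) = 3482 Ω, so V_A = 36.7 × 3482/3632 = 35.18 V.
Then V_B = V_A × (R3‖R_L)/(R2 + R3‖R_L) = 35.18 × 3012/3482 = 30.4 V.

V ≈ 30.4 V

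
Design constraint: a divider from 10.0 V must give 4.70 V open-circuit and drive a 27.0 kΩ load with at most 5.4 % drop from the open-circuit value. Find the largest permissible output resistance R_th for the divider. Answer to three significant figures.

Loading drop = R_th/(R_th + R_L) ≤ 0.0540, so R_th ≤ R_L · ε/(1−ε) = 27.0 kΩ × 0.0540/0.9460 = 1.54 kΩ.

R_th ≤ 1.54 kΩ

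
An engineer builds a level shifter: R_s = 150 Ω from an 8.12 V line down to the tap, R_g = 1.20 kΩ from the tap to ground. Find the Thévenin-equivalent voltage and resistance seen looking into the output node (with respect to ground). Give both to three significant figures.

V_th = 7.22 V, R_th = 133 Ω

V_th is the open-circuit tap voltage: 8.12 × 1200/(150 + 1200) = 7.22 V.
With the supply zeroed, R_s and R_g appear in parallel from the tap: R_th = R_s‖R_g = (150 × 1200)/1350 = 133 Ω.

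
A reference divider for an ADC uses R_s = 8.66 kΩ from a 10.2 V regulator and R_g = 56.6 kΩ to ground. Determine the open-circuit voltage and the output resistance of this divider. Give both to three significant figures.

V_th = 8.85 V, R_th = 7.51 kΩ

V_th is the open-circuit tap voltage: 10.2 × 56.6/(8.66 + 56.6) = 8.85 V.
With the supply zeroed, R_s and R_g appear in parallel from the tap: R_th = R_s‖R_g = (8.66 × 56.6)/65.26 = 7.51 kΩ.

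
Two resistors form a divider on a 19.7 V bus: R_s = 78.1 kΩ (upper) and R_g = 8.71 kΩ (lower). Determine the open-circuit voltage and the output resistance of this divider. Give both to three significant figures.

V_th is the open-circuit tap voltage: 19.7 × 8.71/(78.1 + 8.71) = 1.98 V.
With the supply zeroed, R_s and R_g appear in parallel from the tap: R_th = R_s‖R_g = (78.1 × 8.71)/86.81 = 7.84 kΩ.

V_th = 1.98 V, R_th = 7.84 kΩ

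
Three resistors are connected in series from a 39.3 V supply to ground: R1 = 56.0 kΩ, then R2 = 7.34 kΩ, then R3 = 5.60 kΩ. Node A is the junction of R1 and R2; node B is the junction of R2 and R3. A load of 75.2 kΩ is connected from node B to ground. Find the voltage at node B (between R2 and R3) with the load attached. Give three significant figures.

V ≈ 2.99 V

At node B, R3 is in parallel with the load: R3‖R_L = 5.212 kΩ.
Below node A the resistance is R2 + (R3‖R_L) = 12.55 kΩ, so V_A = 39.3 × 12.55/68.55 = 7.196 V.
Then V_B = V_A × (R3‖R_L)/(R2 + R3‖R_L) = 7.196 × 5.212/12.55 = 2.99 V.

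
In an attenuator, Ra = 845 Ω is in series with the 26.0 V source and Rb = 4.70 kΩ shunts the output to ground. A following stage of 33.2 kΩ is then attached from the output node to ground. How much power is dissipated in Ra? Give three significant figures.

P ≈ 23.2 mW

Total resistance from the source is Ra + (Rb‖R_L) = 4962 Ω, so I = 26.0/4962 Ω = 5.240 mA.
P = I²·Ra = (5.240 mA)² × 845 Ω = 23.2 mW.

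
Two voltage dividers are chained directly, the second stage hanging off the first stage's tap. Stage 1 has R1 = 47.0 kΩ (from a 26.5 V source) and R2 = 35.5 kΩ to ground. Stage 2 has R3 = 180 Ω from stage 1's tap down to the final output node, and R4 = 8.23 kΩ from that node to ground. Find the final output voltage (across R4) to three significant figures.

Stage 2 presents R3+R4 = 8410 Ω as a load on stage 1's tap.
Stage 1's lower leg becomes R2‖(R3+R4) = 6799 Ω, so V_mid = 26.5 × 6799/53800 = 3.349 V.
Stage 2 is itself unloaded: V_out = V_mid × R4/(R3+R4) = 3.349 × 8230/8410 = 3.28 V.

V_out ≈ 3.28 V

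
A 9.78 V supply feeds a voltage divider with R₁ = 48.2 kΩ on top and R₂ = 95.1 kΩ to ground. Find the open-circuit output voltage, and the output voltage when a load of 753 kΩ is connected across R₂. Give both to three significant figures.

Unloaded: 6.49 V; loaded: 6.23 V

Open-circuit: V = 9.78 × 95.1/(48.2 + 95.1) = 6.49 V.
With the load, R₂ becomes R₂‖R_L = 84.44 kΩ, so V = 9.78 × 84.44/132.6 = 6.23 V.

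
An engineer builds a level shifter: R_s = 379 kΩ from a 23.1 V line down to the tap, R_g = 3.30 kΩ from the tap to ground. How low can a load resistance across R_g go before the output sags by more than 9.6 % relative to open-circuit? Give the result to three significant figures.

R_L(min) ≈ 30.8 kΩ

Output resistance R_th = R_s‖R_g = (379 × 3.30)/382.3 = 3.272 kΩ.
The fractional drop is R_th/(R_th + R_L); requiring this ≤ 0.0960 gives R_L ≥ R_th(1/0.0960 − 1) = 3.272 × 9.417 = 30.8 kΩ.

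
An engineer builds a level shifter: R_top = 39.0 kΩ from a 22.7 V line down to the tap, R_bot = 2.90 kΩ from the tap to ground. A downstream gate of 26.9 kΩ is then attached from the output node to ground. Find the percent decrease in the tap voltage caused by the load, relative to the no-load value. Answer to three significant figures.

The divider's output (Thévenin) resistance is R_top‖R_bot = 2.699 kΩ.
Fractional drop under load = R_th/(R_th + R_L) = 2.699 / (2.699 + 26.9) = 0.09119.
So the output falls by 9.12 %.

9.12 %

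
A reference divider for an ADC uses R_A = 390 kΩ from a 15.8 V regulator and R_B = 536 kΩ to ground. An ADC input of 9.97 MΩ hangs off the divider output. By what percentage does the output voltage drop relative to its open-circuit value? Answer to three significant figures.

The divider's output (Thévenin) resistance is R_A‖R_B = 225.7 kΩ.
Fractional drop under load = R_th/(R_th + R_L) = 225.7 / (225.7 + 9970) = 0.02214.
So the output falls by 2.21 %.

2.21 %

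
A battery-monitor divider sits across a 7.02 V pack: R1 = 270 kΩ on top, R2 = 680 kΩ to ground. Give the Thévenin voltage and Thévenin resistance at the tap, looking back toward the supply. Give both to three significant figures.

V_th is the open-circuit tap voltage: 7.02 × 680/(270 + 680) = 5.02 V.
With the supply zeroed, R1 and R2 appear in parallel from the tap: R_th = R1‖R2 = (270 × 680)/950.0 = 193 kΩ.

V_th = 5.02 V, R_th = 193 kΩ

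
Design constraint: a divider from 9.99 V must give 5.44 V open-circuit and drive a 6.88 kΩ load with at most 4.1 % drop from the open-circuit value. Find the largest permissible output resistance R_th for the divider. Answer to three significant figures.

R_th ≤ 294 Ω

Loading drop = R_th/(R_th + R_L) ≤ 0.0410, so R_th ≤ R_L · ε/(1−ε) = 6.88 kΩ × 0.0410/0.9590 = 294 Ω.
(Any R1, R2 with R2/(R1+R2) = 0.545 and R1‖R2 ≤ 294 Ω will meet the spec.)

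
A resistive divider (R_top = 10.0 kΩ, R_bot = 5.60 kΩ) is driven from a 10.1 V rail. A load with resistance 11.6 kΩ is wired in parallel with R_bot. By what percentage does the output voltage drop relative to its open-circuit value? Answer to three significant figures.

Unloaded V = 10.1 × 5.60/15.60 = 3.626 V.
Loaded: R_bot‖R_L = 3.777 kΩ, giving V = 10.1 × 3.777/13.78 = 2.769 V.
Drop = (3.626 − 2.769) / 3.626 = 23.6 %.

23.6 %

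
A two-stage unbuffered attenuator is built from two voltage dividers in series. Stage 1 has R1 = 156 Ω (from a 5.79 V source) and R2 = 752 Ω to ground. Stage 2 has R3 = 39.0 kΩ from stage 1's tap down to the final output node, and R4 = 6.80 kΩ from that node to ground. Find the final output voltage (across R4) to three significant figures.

V_out ≈ 0.710 V

Stage 2 presents R3+R4 = 45800 Ω as a load on stage 1's tap.
Stage 1's lower leg becomes R2‖(R3+R4) = 739.9 Ω, so V_mid = 5.79 × 739.9/895.9 = 4.782 V.
Stage 2 is itself unloaded: V_out = V_mid × R4/(R3+R4) = 4.782 × 6800/45800 = 0.710 V.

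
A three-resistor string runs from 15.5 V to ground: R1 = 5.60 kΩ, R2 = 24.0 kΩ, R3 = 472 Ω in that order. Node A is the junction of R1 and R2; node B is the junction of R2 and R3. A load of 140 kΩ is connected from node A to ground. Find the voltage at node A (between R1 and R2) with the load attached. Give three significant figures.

V ≈ 12.2 V

Below node A the series string R2+R3 = 24470 Ω sits in parallel with the 140000 Ω load: 20830 Ω.
V_A = 15.5 × 20830/(5600 + 20830) = 12.2 V.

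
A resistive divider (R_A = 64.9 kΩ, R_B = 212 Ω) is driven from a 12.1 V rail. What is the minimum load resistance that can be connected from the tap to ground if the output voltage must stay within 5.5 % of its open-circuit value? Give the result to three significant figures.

R_L(min) ≈ 3.63 kΩ

Output resistance R_th = R_A‖R_B = (64900 × 212)/65110 = 211.3 Ω.
The fractional drop is R_th/(R_th + R_L); requiring this ≤ 0.0550 gives R_L ≥ R_th(1/0.0550 − 1) = 211.3 × 17.18 = 3.63 kΩ.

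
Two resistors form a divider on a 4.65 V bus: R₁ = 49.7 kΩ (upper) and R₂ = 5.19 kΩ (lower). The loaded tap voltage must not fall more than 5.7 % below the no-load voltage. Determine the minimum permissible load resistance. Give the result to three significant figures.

R_L(min) ≈ 77.7 kΩ

Output resistance R_th = R₁‖R₂ = (49.7 × 5.19)/54.89 = 4.699 kΩ.
The fractional drop is R_th/(R_th + R_L); requiring this ≤ 0.0570 gives R_L ≥ R_th(1/0.0570 − 1) = 4.699 × 16.54 = 77.7 kΩ.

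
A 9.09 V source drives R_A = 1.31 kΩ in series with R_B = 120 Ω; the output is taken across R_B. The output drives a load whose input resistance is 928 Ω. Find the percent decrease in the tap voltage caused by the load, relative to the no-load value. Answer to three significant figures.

Unloaded V = 9.09 × 120/1430 = 0.76280 V.
Loaded: R_B‖R_L = 106.3 Ω, giving V = 9.09 × 106.3/1416 = 0.68201 V.
Drop = (0.76280 − 0.68201) / 0.76280 = 10.6 %.

10.6 %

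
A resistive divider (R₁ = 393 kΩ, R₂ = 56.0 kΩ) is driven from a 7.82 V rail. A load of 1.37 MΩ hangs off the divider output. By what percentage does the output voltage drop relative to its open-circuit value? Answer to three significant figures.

3.45 %

The divider's output (Thévenin) resistance is R₁‖R₂ = 49.02 kΩ.
Fractional drop under load = R_th/(R_th + R_L) = 49.02 / (49.02 + 1370) = 0.03454.
So the output falls by 3.45 %.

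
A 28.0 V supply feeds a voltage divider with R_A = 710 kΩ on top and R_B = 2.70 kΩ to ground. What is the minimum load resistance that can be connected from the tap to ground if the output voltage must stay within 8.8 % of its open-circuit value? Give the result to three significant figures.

Output resistance R_th = R_A‖R_B = (710 × 2.70)/712.7 = 2.690 kΩ.
The fractional drop is R_th/(R_th + R_L); requiring this ≤ 0.0880 gives R_L ≥ R_th(1/0.0880 − 1) = 2.690 × 10.36 = 27.9 kΩ.

R_L(min) ≈ 27.9 kΩ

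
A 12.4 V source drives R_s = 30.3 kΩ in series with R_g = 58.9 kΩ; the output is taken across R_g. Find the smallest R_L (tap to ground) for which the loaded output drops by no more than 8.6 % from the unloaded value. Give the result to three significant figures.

Output resistance R_th = R_s‖R_g = (30.3 × 58.9)/89.20 = 20.01 kΩ.
The fractional drop is R_th/(R_th + R_L); requiring this ≤ 0.0860 gives R_L ≥ R_th(1/0.0860 − 1) = 20.01 × 10.63 = 213 kΩ.

R_L(min) ≈ 213 kΩ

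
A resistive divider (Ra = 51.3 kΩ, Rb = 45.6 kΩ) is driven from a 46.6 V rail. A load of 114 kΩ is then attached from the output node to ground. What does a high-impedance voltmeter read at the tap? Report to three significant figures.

The load sits in parallel with Rb: Rb‖R_L = (45.6 × 114) / (45.6 + 114) = 32.57 kΩ.
V_out = 46.6 × 32.57 / (51.3 + 32.57) = 46.6 × 32.57/83.87 = 18.1 V.
(Unloaded it would have been 21.9 V.)

V_out ≈ 18.1 V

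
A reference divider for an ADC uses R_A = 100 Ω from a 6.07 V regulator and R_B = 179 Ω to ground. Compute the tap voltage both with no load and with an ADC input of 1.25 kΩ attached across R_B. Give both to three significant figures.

Unloaded: 3.89 V; loaded: 3.70 V

Open-circuit: V = 6.07 × 179/(100 + 179) = 3.89 V.
With the load, R_B becomes R_B‖R_L = 156.6 Ω, so V = 6.07 × 156.6/256.6 = 3.70 V.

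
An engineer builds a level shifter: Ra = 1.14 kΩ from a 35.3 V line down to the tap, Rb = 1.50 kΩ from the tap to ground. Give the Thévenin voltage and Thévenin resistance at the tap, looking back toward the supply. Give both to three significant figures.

V_th = 20.1 V, R_th = 648 Ω

V_th is the open-circuit tap voltage: 35.3 × 1.50/(1.14 + 1.50) = 20.1 V.
With the supply zeroed, Ra and Rb appear in parallel from the tap: R_th = Ra‖Rb = (1.14 × 1.50)/2.640 = 648 Ω.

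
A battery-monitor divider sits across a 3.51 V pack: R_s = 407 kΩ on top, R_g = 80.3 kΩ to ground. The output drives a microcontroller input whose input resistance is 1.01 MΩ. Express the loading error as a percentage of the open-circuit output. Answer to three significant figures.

6.23 %

The divider's output (Thévenin) resistance is R_s‖R_g = 67.07 kΩ.
Fractional drop under load = R_th/(R_th + R_L) = 67.07 / (67.07 + 1010) = 0.06227.
So the output falls by 6.23 %.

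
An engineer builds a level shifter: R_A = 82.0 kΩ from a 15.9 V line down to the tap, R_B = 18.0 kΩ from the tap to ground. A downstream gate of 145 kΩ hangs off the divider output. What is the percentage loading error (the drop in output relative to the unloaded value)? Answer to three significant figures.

9.24 %

Unloaded V = 15.9 × 18.0/100.0 = 2.8620 V.
Loaded: R_B‖R_L = 16.01 kΩ, giving V = 15.9 × 16.01/98.01 = 2.5976 V.
Drop = (2.8620 − 2.5976) / 2.8620 = 9.24 %.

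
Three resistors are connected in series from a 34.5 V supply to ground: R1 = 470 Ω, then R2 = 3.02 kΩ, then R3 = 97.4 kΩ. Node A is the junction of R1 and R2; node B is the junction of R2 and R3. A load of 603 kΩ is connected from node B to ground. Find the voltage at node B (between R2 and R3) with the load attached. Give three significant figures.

V ≈ 33.1 V

At node B, R3 is in parallel with the load: R3‖R_L = 83860 Ω.
Below node A the resistance is R2 + (R3‖R_L) = 86880 Ω, so V_A = 34.5 × 86880/87350 = 34.31 V.
Then V_B = V_A × (R3‖R_L)/(R2 + R3‖R_L) = 34.31 × 83860/86880 = 33.1 V.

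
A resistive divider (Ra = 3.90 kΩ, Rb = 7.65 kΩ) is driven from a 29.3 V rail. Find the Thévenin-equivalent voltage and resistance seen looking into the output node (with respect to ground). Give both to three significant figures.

V_th = 19.4 V, R_th = 2.58 kΩ

V_th is the open-circuit tap voltage: 29.3 × 7.65/(3.90 + 7.65) = 19.4 V.
With the supply zeroed, Ra and Rb appear in parallel from the tap: R_th = Ra‖Rb = (3.90 × 7.65)/11.55 = 2.58 kΩ.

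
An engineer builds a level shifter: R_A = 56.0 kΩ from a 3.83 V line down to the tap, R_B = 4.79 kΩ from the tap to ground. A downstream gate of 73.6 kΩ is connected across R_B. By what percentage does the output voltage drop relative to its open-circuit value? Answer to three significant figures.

5.66 %

The divider's output (Thévenin) resistance is R_A‖R_B = 4.413 kΩ.
Fractional drop under load = R_th/(R_th + R_L) = 4.413 / (4.413 + 73.6) = 0.05656.
So the output falls by 5.66 %.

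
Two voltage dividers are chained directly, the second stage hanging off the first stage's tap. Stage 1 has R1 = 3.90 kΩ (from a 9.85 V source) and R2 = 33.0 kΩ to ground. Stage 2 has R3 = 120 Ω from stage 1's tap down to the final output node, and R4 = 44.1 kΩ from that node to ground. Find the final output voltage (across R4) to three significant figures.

Stage 2 presents R3+R4 = 44220 Ω as a load on stage 1's tap.
Stage 1's lower leg becomes R2‖(R3+R4) = 18900 Ω, so V_mid = 9.85 × 18900/22800 = 8.165 V.
Stage 2 is itself unloaded: V_out = V_mid × R4/(R3+R4) = 8.165 × 44100/44220 = 8.14 V.

V_out ≈ 8.14 V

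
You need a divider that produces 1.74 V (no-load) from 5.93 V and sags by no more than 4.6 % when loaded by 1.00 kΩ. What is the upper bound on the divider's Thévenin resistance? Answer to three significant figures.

Loading drop = R_th/(R_th + R_L) ≤ 0.0460, so R_th ≤ R_L · ε/(1−ε) = 1.00 kΩ × 0.0460/0.9540 = 48.2 Ω.

R_th ≤ 48.2 Ω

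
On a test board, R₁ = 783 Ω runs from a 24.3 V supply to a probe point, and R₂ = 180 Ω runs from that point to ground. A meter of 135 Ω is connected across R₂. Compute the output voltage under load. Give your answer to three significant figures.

V_out ≈ 2.18 V

The load sits in parallel with R₂: R₂‖R_L = (180 × 135) / (180 + 135) = 77.14 Ω.
V_out = 24.3 × 77.14 / (783 + 77.14) = 24.3 × 77.14/860.1 = 2.18 V.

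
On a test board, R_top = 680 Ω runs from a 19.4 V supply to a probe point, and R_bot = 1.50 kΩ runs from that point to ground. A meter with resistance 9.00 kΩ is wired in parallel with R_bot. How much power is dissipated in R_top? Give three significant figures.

Total resistance from the source is R_top + (R_bot‖R_L) = 1966 Ω, so I = 19.4/1966 Ω = 9.869 mA.
P = I²·R_top = (9.869 mA)² × 680 Ω = 66.2 mW.

P ≈ 66.2 mW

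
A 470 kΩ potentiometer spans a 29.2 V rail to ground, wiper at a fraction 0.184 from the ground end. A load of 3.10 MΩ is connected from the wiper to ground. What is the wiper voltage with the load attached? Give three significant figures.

The wiper splits the pot into (1−α)R = 383.5 kΩ above and αR = 86.48 kΩ below.
Lower section ‖ load = 84.13 kΩ.
V_wiper = 29.2 × 84.13/(383.5 + 84.13) = 5.25 V.

V ≈ 5.25 V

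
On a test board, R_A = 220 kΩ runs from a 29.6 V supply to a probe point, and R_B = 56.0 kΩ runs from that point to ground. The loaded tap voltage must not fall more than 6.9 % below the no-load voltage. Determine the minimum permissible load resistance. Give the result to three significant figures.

R_L(min) ≈ 602 kΩ

Output resistance R_th = R_A‖R_B = (220 × 56.0)/276.0 = 44.64 kΩ.
The fractional drop is R_th/(R_th + R_L); requiring this ≤ 0.0690 gives R_L ≥ R_th(1/0.0690 − 1) = 44.64 × 13.49 = 602 kΩ.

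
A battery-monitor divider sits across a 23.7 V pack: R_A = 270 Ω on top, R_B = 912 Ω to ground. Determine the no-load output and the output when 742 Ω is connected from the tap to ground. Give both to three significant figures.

Unloaded: 18.3 V; loaded: 14.3 V

Open-circuit: V = 23.7 × 912/(270 + 912) = 18.3 V.
With the load, R_B becomes R_B‖R_L = 409.1 Ω, so V = 23.7 × 409.1/679.1 = 14.3 V.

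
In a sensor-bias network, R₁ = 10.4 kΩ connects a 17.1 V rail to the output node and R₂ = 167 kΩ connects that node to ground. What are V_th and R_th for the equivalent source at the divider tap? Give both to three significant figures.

V_th is the open-circuit tap voltage: 17.1 × 167/(10.4 + 167) = 16.1 V.
With the supply zeroed, R₁ and R₂ appear in parallel from the tap: R_th = R₁‖R₂ = (10.4 × 167)/177.4 = 9.79 kΩ.

V_th = 16.1 V, R_th = 9.79 kΩ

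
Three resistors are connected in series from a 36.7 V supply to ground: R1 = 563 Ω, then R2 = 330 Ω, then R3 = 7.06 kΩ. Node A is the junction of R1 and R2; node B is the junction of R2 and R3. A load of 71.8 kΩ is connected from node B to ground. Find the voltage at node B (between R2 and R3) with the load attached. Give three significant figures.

V ≈ 32.2 V

At node B, R3 is in parallel with the load: R3‖R_L = 6428 Ω.
Below node A the resistance is R2 + (R3‖R_L) = 6758 Ω, so V_A = 36.7 × 6758/7321 = 33.88 V.
Then V_B = V_A × (R3‖R_L)/(R2 + R3‖R_L) = 33.88 × 6428/6758 = 32.2 V.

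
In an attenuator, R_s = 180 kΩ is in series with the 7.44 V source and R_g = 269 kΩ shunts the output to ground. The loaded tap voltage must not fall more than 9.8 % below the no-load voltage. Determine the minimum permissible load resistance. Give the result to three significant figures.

Output resistance R_th = R_s‖R_g = (180 × 269)/449.0 = 107.8 kΩ.
The fractional drop is R_th/(R_th + R_L); requiring this ≤ 0.0980 gives R_L ≥ R_th(1/0.0980 − 1) = 107.8 × 9.204 = 993 kΩ.

R_L(min) ≈ 993 kΩ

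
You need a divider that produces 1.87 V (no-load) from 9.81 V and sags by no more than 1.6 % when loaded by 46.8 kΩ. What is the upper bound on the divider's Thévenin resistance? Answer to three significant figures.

Loading drop = R_th/(R_th + R_L) ≤ 0.0160, so R_th ≤ R_L · ε/(1−ε) = 46.8 kΩ × 0.0160/0.9840 = 761 Ω.
(Any R1, R2 with R2/(R1+R2) = 0.191 and R1‖R2 ≤ 761 Ω will meet the spec.)

R_th ≤ 761 Ω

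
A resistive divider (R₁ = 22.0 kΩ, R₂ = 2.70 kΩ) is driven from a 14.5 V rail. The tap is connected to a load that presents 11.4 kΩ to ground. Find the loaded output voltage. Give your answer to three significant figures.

V_out ≈ 1.31 V

The load sits in parallel with R₂: R₂‖R_L = (2.70 × 11.4) / (2.70 + 11.4) = 2.183 kΩ.
V_out = 14.5 × 2.183 / (22.0 + 2.183) = 14.5 × 2.183/24.18 = 1.31 V.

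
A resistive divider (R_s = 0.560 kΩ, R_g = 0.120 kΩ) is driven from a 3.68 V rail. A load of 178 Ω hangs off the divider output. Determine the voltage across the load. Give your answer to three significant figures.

The load sits in parallel with R_g: R_g‖R_L = (120 × 178) / (120 + 178) = 71.68 Ω.
V_out = 3.68 × 71.68 / (560 + 71.68) = 3.68 × 71.68/631.7 = 0.418 V.

V_out ≈ 0.418 V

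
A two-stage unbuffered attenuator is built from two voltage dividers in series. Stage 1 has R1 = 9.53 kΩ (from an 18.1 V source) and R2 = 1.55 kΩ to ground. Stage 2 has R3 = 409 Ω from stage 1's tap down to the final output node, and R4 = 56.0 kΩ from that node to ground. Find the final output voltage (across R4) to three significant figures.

Stage 2 presents R3+R4 = 56410 Ω as a load on stage 1's tap.
Stage 1's lower leg becomes R2‖(R3+R4) = 1509 Ω, so V_mid = 18.1 × 1509/11040 = 2.474 V.
Stage 2 is itself unloaded: V_out = V_mid × R4/(R3+R4) = 2.474 × 56000/56410 = 2.46 V.

V_out ≈ 2.46 V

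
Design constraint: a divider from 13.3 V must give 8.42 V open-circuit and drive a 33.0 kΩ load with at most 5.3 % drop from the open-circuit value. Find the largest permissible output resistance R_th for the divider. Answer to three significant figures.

Loading drop = R_th/(R_th + R_L) ≤ 0.0530, so R_th ≤ R_L · ε/(1−ε) = 33.0 kΩ × 0.0530/0.9470 = 1.85 kΩ.
(Any R1, R2 with R2/(R1+R2) = 0.633 and R1‖R2 ≤ 1.85 kΩ will meet the spec.)

R_th ≤ 1.85 kΩ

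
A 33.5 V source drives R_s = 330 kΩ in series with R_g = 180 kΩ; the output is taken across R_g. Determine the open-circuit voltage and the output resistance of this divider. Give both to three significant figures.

V_th is the open-circuit tap voltage: 33.5 × 180/(330 + 180) = 11.8 V.
With the supply zeroed, R_s and R_g appear in parallel from the tap: R_th = R_s‖R_g = (330 × 180)/510.0 = 116 kΩ.

V_th = 11.8 V, R_th = 116 kΩ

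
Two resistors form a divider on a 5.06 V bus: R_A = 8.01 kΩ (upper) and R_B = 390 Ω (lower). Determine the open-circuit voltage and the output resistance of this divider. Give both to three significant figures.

V_th = 0.235 V, R_th = 372 Ω

V_th is the open-circuit tap voltage: 5.06 × 390/(8010 + 390) = 0.235 V.
With the supply zeroed, R_A and R_B appear in parallel from the tap: R_th = R_A‖R_B = (8010 × 390)/8400 = 372 Ω.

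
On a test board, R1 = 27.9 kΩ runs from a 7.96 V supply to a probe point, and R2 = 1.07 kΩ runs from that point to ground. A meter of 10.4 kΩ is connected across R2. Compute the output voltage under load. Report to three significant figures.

The load sits in parallel with R2: R2‖R_L = (1.07 × 10.4) / (1.07 + 10.4) = 0.9702 kΩ.
V_out = 7.96 × 0.9702 / (27.9 + 0.9702) = 7.96 × 0.9702/28.87 = 0.267 V.
(Unloaded it would have been 0.294 V.)

V_out ≈ 0.267 V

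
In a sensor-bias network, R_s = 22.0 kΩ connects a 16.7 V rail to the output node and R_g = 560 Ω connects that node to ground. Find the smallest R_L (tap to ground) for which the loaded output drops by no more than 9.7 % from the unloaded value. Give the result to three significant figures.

Output resistance R_th = R_s‖R_g = (22000 × 560)/22560 = 546.1 Ω.
The fractional drop is R_th/(R_th + R_L); requiring this ≤ 0.0970 gives R_L ≥ R_th(1/0.0970 − 1) = 546.1 × 9.309 = 5.08 kΩ.

R_L(min) ≈ 5.08 kΩ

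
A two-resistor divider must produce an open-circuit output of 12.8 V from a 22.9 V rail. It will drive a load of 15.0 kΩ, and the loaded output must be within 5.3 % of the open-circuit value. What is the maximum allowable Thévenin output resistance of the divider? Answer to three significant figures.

Loading drop = R_th/(R_th + R_L) ≤ 0.0530, so R_th ≤ R_L · ε/(1−ε) = 15.0 kΩ × 0.0530/0.9470 = 839 Ω.

R_th ≤ 839 Ω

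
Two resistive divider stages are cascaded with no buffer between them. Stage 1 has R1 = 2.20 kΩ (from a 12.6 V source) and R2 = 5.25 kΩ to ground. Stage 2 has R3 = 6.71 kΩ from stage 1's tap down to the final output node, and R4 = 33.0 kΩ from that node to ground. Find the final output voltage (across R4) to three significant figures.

V_out ≈ 7.10 V

Stage 2 presents R3+R4 = 39.71 kΩ as a load on stage 1's tap.
Stage 1's lower leg becomes R2‖(R3+R4) = 4.637 kΩ, so V_mid = 12.6 × 4.637/6.837 = 8.546 V.
Stage 2 is itself unloaded: V_out = V_mid × R4/(R3+R4) = 8.546 × 33.0/39.71 = 7.10 V.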